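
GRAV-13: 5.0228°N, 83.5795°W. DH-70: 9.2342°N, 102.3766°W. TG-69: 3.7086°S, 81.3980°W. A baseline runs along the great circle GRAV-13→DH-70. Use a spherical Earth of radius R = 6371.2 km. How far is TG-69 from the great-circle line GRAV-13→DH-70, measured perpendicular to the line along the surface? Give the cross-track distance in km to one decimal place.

884.1 km

δ₁₃ = central angle GRAV-13→TG-69 = 0.157066 rad  (haversine)
θ₁₃ = bearing GRAV-13→TG-69 = 165.946°,  θ₁₂ = bearing GRAV-13→DH-70 = 283.788°
dₓₜ = R·arcsin(sin δ₁₃ · sin(θ₁₃ − θ₁₂)) = 6371.2·arcsin(0.15642·sin(-117.842°)) = -884.061 km
|dₓₜ| = 884.061 km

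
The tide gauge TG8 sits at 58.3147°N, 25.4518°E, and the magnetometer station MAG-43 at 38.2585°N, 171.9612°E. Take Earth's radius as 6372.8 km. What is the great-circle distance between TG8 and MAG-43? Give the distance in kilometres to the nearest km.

8838 km

Δφ = -20.0562°,  Δλ = 146.5094°
a = sin²(Δφ/2) + cos φ₁ cos φ₂ sin²(Δλ/2) = 0.408526
c = 2·arcsin(√a) = 1.386812 rad = 79.4585°
d = R·c = 6372.8 × 1.386812 = 8837.9 km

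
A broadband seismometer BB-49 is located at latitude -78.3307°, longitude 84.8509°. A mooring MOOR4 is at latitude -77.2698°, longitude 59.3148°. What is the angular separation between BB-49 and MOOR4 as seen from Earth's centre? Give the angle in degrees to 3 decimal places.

5.453°

Δφ = 1.0609°,  Δλ = -25.5361°
a = sin²(Δφ/2) + cos φ₁ cos φ₂ sin²(Δλ/2) = 0.002263
c = 2·arcsin(√a) = 0.095171 rad = 5.4529°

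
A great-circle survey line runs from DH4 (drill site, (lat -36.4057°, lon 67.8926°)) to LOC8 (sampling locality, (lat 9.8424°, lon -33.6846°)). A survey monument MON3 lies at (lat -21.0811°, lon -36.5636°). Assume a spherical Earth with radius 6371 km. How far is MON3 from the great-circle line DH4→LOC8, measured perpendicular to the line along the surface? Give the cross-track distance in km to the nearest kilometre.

2949 km

δ₁₃ = central angle DH4→MON3 = 1.544790 rad  (haversine)
θ₁₃ = bearing DH4→MON3 = 244.667°,  θ₁₂ = bearing DH4→LOC8 = 271.200°
dₓₜ = R·arcsin(sin δ₁₃ · sin(θ₁₃ − θ₁₂)) = 6371·arcsin(0.99966·sin(-26.533°)) = -2949.291 km
|dₓₜ| = 2949.291 km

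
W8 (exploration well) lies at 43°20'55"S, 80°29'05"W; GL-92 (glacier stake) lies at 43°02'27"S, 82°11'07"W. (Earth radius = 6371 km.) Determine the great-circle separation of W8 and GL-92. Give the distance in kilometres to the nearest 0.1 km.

W8: φ = -43.34861°, λ = -80.48472°
GL-92: φ = -43.04083°, λ = -82.18528°
Δφ = 0.3078°,  Δλ = -1.7006°
a = sin²(Δφ/2) + cos φ₁ cos φ₂ sin²(Δλ/2) = 0.000124
c = 2·arcsin(√a) = 0.022294 rad = 1.2774°
d = R·c = 6371 × 0.022294 = 142.0 km

142.0 km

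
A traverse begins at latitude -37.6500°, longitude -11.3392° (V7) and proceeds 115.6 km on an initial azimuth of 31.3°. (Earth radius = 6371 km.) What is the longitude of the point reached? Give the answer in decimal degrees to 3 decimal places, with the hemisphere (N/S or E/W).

δ = d/R = 115.6/6371 = 0.018145 rad
φ₂ = arcsin(sin φ₁ cos δ + cos φ₁ sin δ cos θ)
   = arcsin(-0.61084·0.99984 + 0.79176·0.01814·0.85446) = -36.75976°
λ₂ = λ₁ + atan2(sin θ sin δ cos φ₁, cos δ − sin φ₁ sin φ₂) = -10.66507°

10.665°W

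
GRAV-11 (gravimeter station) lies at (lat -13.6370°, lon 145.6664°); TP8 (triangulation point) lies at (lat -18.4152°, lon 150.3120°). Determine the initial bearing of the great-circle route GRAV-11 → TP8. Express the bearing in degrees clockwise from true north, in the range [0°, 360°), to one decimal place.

Δλ = 4.6456°
y = sin Δλ · cos φ₂ = 0.076845
x = cos φ₁ sin φ₂ − sin φ₁ cos φ₂ cos Δλ = -0.084034
θ = atan2(y, x) = 137.5585° → 137.5585° (mod 360°)

137.6°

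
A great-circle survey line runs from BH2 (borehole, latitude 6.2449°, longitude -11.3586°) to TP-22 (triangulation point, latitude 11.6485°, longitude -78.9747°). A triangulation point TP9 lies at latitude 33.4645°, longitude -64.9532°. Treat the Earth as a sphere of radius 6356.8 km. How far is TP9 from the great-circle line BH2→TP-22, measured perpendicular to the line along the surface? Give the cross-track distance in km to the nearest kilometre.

δ₁₃ = central angle BH2→TP9 = 0.985850 rad  (haversine)
θ₁₃ = bearing BH2→TP9 = 306.360°,  θ₁₂ = bearing BH2→TP-22 = 280.028°
dₓₜ = R·arcsin(sin δ₁₃ · sin(θ₁₃ − θ₁₂)) = 6356.8·arcsin(0.83374·sin(26.332°)) = 2408.102 km
|dₓₜ| = 2408.102 km

2408 km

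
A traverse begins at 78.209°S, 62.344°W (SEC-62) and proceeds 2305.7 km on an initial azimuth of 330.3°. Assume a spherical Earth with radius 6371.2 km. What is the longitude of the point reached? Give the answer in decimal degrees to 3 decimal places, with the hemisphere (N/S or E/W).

81.961°W

δ = d/R = 2305.7/6371.2 = 0.361894 rad
φ₂ = arcsin(sin φ₁ cos δ + cos φ₁ sin δ cos θ)
   = arcsin(-0.97890·0.93523 + 0.20434·0.35405·0.86863) = -58.50125°
λ₂ = λ₁ + atan2(sin θ sin δ cos φ₁, cos δ − sin φ₁ sin φ₂) = -81.96130°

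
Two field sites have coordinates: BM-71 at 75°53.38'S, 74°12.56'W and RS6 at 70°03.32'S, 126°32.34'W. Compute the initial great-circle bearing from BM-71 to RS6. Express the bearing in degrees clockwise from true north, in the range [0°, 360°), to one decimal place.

BM-71: φ = -75.88967°, λ = -74.20933°
RS6: φ = -70.05533°, λ = -126.53900°
Δλ = -52.3297°
y = sin Δλ · cos φ₂ = -0.270004
x = cos φ₁ sin φ₂ − sin φ₁ cos φ₂ cos Δλ = -0.026998
θ = atan2(y, x) = -95.7101° → 264.2899° (mod 360°)

264.3°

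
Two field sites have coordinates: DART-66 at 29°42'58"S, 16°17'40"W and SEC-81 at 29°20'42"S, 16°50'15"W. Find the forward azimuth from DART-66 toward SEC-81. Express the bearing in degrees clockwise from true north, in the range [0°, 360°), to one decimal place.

308.0°

DART-66: φ = -29.71611°, λ = -16.29444°
SEC-81: φ = -29.34500°, λ = -16.83750°
Δλ = -0.5431°
y = sin Δλ · cos φ₂ = -0.008262
x = cos φ₁ sin φ₂ − sin φ₁ cos φ₂ cos Δλ = 0.006458
θ = atan2(y, x) = -51.9878° → 308.0122° (mod 360°)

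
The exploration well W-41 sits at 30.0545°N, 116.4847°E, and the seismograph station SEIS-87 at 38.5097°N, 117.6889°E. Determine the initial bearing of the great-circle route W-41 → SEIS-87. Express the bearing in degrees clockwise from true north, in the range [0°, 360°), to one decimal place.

Δλ = 1.2042°
y = sin Δλ · cos φ₂ = 0.016445
x = cos φ₁ sin φ₂ − sin φ₁ cos φ₂ cos Δλ = 0.147123
θ = atan2(y, x) = 6.3778° → 6.3778° (mod 360°)

6.4°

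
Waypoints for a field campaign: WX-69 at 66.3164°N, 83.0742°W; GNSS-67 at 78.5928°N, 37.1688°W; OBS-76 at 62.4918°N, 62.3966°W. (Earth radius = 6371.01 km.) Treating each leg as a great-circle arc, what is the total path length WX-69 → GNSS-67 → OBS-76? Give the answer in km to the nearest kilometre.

3942 km

WX-69→GNSS-67: c = 0.307909 rad, d = 1961.69 km
GNSS-67→OBS-76: c = 0.310891 rad, d = 1980.69 km
Total = 1961.69 + 1980.69 = 3942.38 km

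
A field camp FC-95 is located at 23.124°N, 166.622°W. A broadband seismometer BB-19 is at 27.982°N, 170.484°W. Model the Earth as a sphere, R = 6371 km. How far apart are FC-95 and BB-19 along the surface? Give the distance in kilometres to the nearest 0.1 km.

664.6 km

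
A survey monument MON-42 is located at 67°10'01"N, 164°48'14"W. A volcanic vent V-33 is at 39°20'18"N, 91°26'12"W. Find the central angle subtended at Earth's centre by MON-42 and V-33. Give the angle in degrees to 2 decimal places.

MON-42: φ = +67.16694°, λ = -164.80389°
V-33: φ = +39.33833°, λ = -91.43667°
Δφ = -27.8286°,  Δλ = 73.3672°
a = sin²(Δφ/2) + cos φ₁ cos φ₂ sin²(Δλ/2) = 0.164934
c = 2·arcsin(√a) = 0.836410 rad = 47.9228°

47.92°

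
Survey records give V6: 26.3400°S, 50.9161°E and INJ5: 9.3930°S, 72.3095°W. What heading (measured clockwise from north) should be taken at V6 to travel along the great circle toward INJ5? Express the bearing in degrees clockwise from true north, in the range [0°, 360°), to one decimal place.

Δλ = -123.2256°
y = sin Δλ · cos φ₂ = -0.825304
x = cos φ₁ sin φ₂ − sin φ₁ cos φ₂ cos Δλ = -0.386119
θ = atan2(y, x) = -115.0726° → 244.9274° (mod 360°)

244.9°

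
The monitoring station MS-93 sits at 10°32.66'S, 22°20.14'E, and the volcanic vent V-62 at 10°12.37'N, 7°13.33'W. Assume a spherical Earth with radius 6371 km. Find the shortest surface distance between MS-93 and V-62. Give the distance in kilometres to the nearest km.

4001 km

MS-93: φ = -10.54433°, λ = +22.33567°
V-62: φ = +10.20617°, λ = -7.22217°
Δφ = 20.7505°,  Δλ = -29.5578°
a = sin²(Δφ/2) + cos φ₁ cos φ₂ sin²(Δλ/2) = 0.095394
c = 2·arcsin(√a) = 0.627986 rad = 35.9809°
d = R·c = 6371 × 0.627986 = 4000.9 km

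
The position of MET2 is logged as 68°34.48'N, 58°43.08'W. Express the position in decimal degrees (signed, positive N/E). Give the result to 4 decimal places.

+68.5747°, -58.7180°

lat: 68.5747° N → +68.5747°
lon: 58.7180° W → -58.7180°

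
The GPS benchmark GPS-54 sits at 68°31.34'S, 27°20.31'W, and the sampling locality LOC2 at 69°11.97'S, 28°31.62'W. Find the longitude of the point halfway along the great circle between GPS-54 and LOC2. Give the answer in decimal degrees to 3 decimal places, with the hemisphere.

GPS-54: φ = -68.52233°, λ = -27.33850°
LOC2: φ = -69.19950°, λ = -28.52700°
Bx = cos φ₂ cos Δλ = 0.355039,  By = cos φ₂ sin Δλ = -0.007366
φₘ = atan2(sin φ₁ + sin φ₂, √((cos φ₁ + Bx)² + By²)) = -68.86195°
λₘ = λ₁ + atan2(By, cos φ₁ + Bx) = -27.92367°

27.924°W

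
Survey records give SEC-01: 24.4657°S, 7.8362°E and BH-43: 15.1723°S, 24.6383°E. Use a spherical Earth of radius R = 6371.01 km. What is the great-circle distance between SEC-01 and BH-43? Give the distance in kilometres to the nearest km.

Δφ = 9.2934°,  Δλ = 16.8021°
a = sin²(Δφ/2) + cos φ₁ cos φ₂ sin²(Δλ/2) = 0.025315
c = 2·arcsin(√a) = 0.319569 rad = 18.3099°
d = R·c = 6371.01 × 0.319569 = 2036.0 km

2036 km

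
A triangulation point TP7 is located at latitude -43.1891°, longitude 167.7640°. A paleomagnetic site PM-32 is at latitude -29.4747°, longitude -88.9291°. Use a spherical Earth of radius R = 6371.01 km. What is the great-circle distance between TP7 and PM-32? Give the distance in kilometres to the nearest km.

Δφ = 13.7144°,  Δλ = 103.3069°
a = sin²(Δφ/2) + cos φ₁ cos φ₂ sin²(Δλ/2) = 0.404669
c = 2·arcsin(√a) = 1.378961 rad = 79.0086°
d = R·c = 6371.01 × 1.378961 = 8785.4 km

8785 km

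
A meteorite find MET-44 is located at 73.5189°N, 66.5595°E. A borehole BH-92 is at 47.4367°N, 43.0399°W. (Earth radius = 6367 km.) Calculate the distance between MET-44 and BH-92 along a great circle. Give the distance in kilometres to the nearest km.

5564 km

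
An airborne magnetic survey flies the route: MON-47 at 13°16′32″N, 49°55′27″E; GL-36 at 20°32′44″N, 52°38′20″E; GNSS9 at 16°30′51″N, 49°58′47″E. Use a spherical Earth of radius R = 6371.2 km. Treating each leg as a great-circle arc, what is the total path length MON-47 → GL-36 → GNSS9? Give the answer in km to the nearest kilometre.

MON-47: φ = +13.27556°, λ = +49.92417°
GL-36: φ = +20.54556°, λ = +52.63889°
GNSS9: φ = +16.51417°, λ = +49.97972°
MON-47→GL-36: c = 0.134727 rad, d = 858.37 km
GL-36→GNSS9: c = 0.082982 rad, d = 528.70 km
Total = 858.37 + 528.70 = 1387.07 km

1387 km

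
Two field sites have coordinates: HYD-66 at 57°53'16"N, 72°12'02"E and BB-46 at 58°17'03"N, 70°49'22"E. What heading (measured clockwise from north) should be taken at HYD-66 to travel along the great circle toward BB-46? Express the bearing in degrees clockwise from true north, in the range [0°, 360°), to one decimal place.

HYD-66: φ = +57.88778°, λ = +72.20056°
BB-46: φ = +58.28417°, λ = +70.82278°
Δλ = -1.3778°
y = sin Δλ · cos φ₂ = -0.012640
x = cos φ₁ sin φ₂ − sin φ₁ cos φ₂ cos Δλ = 0.007047
θ = atan2(y, x) = -60.8604° → 299.1396° (mod 360°)

299.1°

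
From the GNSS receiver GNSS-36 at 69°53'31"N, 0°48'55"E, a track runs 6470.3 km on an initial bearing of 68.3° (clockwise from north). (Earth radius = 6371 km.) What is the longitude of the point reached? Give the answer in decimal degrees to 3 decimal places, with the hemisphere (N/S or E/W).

99.019°E

GNSS-36: φ = +69.89194°, λ = +0.81528°
δ = d/R = 6470.3/6371 = 1.015586 rad
φ₂ = arcsin(sin φ₁ cos δ + cos φ₁ sin δ cos θ)
   = arcsin(0.93905·0.52712 + 0.34379·0.84979·0.36975) = 37.08602°
λ₂ = λ₁ + atan2(sin θ sin δ cos φ₁, cos δ − sin φ₁ sin φ₂) = 99.01928°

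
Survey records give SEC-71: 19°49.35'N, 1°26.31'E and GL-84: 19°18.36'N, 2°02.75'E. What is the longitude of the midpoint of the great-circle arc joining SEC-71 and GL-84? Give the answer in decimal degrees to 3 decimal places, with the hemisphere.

SEC-71: φ = +19.82250°, λ = +1.43850°
GL-84: φ = +19.30600°, λ = +2.04583°
Bx = cos φ₂ cos Δλ = 0.943713,  By = cos φ₂ sin Δλ = 0.010004
φₘ = atan2(sin φ₁ + sin φ₂, √((cos φ₁ + Bx)² + By²)) = 19.56450°
λₘ = λ₁ + atan2(By, cos φ₁ + Bx) = 1.74265°

1.743°E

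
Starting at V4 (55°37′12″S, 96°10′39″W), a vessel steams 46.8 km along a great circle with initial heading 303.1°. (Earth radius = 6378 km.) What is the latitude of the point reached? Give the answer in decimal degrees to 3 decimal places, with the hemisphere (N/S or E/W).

V4: φ = -55.62000°, λ = -96.17750°
δ = d/R = 46.8/6378 = 0.007338 rad
φ₂ = arcsin(sin φ₁ cos δ + cos φ₁ sin δ cos θ)
   = arcsin(-0.82531·0.99997 + 0.56468·0.00734·0.54610) = -55.38884°
λ₂ = λ₁ + atan2(sin θ sin δ cos φ₁, cos δ − sin φ₁ sin φ₂) = -96.79756°

55.389°S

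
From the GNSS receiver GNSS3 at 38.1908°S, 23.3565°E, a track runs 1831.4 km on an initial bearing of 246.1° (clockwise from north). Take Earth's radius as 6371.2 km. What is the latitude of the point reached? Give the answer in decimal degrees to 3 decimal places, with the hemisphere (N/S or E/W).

43.093°S

δ = d/R = 1831.4/6371.2 = 0.287450 rad
φ₂ = arcsin(sin φ₁ cos δ + cos φ₁ sin δ cos θ)
   = arcsin(-0.61828·0.95897 + 0.78596·0.28351·-0.40514) = -43.09339°
λ₂ = λ₁ + atan2(sin θ sin δ cos φ₁, cos δ − sin φ₁ sin φ₂) = 2.56622°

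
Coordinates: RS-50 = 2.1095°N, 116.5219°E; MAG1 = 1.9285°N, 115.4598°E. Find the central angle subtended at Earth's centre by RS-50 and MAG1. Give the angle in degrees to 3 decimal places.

1.077°

Δφ = -0.1810°,  Δλ = -1.0621°
a = sin²(Δφ/2) + cos φ₁ cos φ₂ sin²(Δλ/2) = 0.000088
c = 2·arcsin(√a) = 0.018793 rad = 1.0768°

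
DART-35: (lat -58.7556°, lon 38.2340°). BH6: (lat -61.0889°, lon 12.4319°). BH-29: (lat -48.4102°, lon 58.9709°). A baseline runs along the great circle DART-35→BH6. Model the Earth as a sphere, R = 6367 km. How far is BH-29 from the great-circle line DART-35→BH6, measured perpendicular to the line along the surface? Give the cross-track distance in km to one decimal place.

δ₁₃ = central angle DART-35→BH-29 = 0.278613 rad  (haversine)
θ₁₃ = bearing DART-35→BH-29 = 58.716°,  θ₁₂ = bearing DART-35→BH6 = 248.729°
dₓₜ = R·arcsin(sin δ₁₃ · sin(θ₁₃ − θ₁₂)) = 6367·arcsin(0.27502·sin(-190.013°)) = 304.589 km
|dₓₜ| = 304.589 km

304.6 km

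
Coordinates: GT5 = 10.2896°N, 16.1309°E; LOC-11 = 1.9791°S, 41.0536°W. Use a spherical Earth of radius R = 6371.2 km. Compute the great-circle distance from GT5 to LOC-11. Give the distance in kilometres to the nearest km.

6473 km

Δφ = -12.2687°,  Δλ = -57.1845°
a = sin²(Δφ/2) + cos φ₁ cos φ₂ sin²(Δλ/2) = 0.236633
c = 2·arcsin(√a) = 1.016044 rad = 58.2150°
d = R·c = 6371.2 × 1.016044 = 6473.4 km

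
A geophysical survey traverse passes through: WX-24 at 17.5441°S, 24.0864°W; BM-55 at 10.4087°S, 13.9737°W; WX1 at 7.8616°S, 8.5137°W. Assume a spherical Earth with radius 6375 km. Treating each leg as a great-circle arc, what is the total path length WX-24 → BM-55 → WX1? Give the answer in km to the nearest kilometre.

2013 km

WX-24→BM-55: c = 0.211648 rad, d = 1349.26 km
BM-55→WX1: c = 0.104052 rad, d = 663.33 km
Total = 1349.26 + 663.33 = 2012.59 km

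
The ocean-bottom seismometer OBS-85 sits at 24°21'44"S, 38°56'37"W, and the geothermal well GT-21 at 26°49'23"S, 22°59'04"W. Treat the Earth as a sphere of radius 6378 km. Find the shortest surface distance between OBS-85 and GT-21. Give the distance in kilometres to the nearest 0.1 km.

OBS-85: φ = -24.36222°, λ = -38.94361°
GT-21: φ = -26.82306°, λ = -22.98444°
Δφ = -2.4608°,  Δλ = 15.9592°
a = sin²(Δφ/2) + cos φ₁ cos φ₂ sin²(Δλ/2) = 0.016127
c = 2·arcsin(√a) = 0.254675 rad = 14.5918°
d = R·c = 6378 × 0.254675 = 1624.3 km

1624.3 km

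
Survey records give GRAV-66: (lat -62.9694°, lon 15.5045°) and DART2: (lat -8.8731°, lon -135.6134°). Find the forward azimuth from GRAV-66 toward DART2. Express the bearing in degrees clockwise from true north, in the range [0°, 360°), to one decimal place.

209.6°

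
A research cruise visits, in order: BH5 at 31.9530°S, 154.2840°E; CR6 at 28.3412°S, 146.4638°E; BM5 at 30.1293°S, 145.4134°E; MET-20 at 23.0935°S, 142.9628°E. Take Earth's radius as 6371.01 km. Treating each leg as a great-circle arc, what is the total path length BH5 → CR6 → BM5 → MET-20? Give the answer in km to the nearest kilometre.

BH5→CR6: c = 0.133751 rad, d = 852.13 km
CR6→BM5: c = 0.035069 rad, d = 223.43 km
BM5→MET-20: c = 0.128602 rad, d = 819.32 km
Total = 852.13 + 223.43 + 819.32 = 1894.88 km

1895 km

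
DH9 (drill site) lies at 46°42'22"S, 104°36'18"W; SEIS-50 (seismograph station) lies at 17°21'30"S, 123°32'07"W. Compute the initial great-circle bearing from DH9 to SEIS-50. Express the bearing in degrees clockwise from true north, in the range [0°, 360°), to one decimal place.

325.6°

DH9: φ = -46.70611°, λ = -104.60500°
SEIS-50: φ = -17.35833°, λ = -123.53528°
Δλ = -18.9303°
y = sin Δλ · cos φ₂ = -0.309643
x = cos φ₁ sin φ₂ − sin φ₁ cos φ₂ cos Δλ = 0.452536
θ = atan2(y, x) = -34.3814° → 325.6186° (mod 360°)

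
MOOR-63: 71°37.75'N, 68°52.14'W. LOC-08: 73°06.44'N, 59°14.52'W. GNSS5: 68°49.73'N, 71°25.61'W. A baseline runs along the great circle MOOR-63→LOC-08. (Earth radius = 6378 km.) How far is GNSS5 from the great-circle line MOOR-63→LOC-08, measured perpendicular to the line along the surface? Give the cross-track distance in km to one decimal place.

MOOR-63: φ = +71.62917°, λ = -68.86900°
LOC-08: φ = +73.10733°, λ = -59.24200°
GNSS5: φ = +68.82883°, λ = -71.42683°
δ₁₃ = central angle MOOR-63→GNSS5 = 0.051144 rad  (haversine)
θ₁₃ = bearing MOOR-63→GNSS5 = 198.378°,  θ₁₂ = bearing MOOR-63→LOC-08 = 58.585°
dₓₜ = R·arcsin(sin δ₁₃ · sin(θ₁₃ − θ₁₂)) = 6378·arcsin(0.05112·sin(139.793°)) = 210.523 km
|dₓₜ| = 210.523 km

210.5 km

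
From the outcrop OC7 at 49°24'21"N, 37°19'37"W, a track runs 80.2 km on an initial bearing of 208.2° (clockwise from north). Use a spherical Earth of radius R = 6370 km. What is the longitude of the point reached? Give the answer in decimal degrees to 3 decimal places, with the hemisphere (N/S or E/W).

OC7: φ = +49.40583°, λ = -37.32694°
δ = d/R = 80.2/6370 = 0.012590 rad
φ₂ = arcsin(sin φ₁ cos δ + cos φ₁ sin δ cos θ)
   = arcsin(0.75934·0.99992 + 0.65070·0.01259·-0.88130) = 48.76892°
λ₂ = λ₁ + atan2(sin θ sin δ cos φ₁, cos δ − sin φ₁ sin φ₂) = -37.84414°

37.844°W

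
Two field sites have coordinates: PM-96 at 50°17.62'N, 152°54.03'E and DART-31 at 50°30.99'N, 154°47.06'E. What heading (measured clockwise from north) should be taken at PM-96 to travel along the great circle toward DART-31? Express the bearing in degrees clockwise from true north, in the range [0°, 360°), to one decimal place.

PM-96: φ = +50.29367°, λ = +152.90050°
DART-31: φ = +50.51650°, λ = +154.78433°
Δλ = 1.8838°
y = sin Δλ · cos φ₂ = 0.020903
x = cos φ₁ sin φ₂ − sin φ₁ cos φ₂ cos Δλ = 0.004154
θ = atan2(y, x) = 78.7612° → 78.7612° (mod 360°)

78.8°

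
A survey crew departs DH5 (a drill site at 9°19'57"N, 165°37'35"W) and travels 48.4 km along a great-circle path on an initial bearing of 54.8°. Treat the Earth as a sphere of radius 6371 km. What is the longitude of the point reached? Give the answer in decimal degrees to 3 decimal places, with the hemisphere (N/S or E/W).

165.266°W

DH5: φ = +9.33250°, λ = -165.62639°
δ = d/R = 48.4/6371 = 0.007597 rad
φ₂ = arcsin(sin φ₁ cos δ + cos φ₁ sin δ cos θ)
   = arcsin(0.16216·0.99997 + 0.98676·0.00760·0.57643) = 9.58322°
λ₂ = λ₁ + atan2(sin θ sin δ cos φ₁, cos δ − sin φ₁ sin φ₂) = -165.26568°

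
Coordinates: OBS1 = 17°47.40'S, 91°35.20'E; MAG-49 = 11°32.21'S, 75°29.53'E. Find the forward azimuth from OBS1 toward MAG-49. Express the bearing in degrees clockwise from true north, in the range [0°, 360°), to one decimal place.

289.7°

OBS1: φ = -17.79000°, λ = +91.58667°
MAG-49: φ = -11.53683°, λ = +75.49217°
Δλ = -16.0945°
y = sin Δλ · cos φ₂ = -0.271622
x = cos φ₁ sin φ₂ − sin φ₁ cos φ₂ cos Δλ = 0.097189
θ = atan2(y, x) = -70.3123° → 289.6877° (mod 360°)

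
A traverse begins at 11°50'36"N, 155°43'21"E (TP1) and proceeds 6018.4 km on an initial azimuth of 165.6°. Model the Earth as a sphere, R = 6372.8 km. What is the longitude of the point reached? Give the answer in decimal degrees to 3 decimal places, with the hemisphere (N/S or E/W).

171.055°E

TP1: φ = +11.84333°, λ = +155.72250°
δ = d/R = 6018.4/6372.8 = 0.944389 rad
φ₂ = arcsin(sin φ₁ cos δ + cos φ₁ sin δ cos θ)
   = arcsin(0.20524·0.58624 + 0.97871·0.81014·-0.96858) = -40.36580°
λ₂ = λ₁ + atan2(sin θ sin δ cos φ₁, cos δ − sin φ₁ sin φ₂) = 171.05539°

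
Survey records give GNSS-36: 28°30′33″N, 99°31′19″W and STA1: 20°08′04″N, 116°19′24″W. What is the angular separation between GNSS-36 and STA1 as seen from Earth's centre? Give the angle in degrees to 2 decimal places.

17.42°

GNSS-36: φ = +28.50917°, λ = -99.52194°
STA1: φ = +20.13444°, λ = -116.32333°
Δφ = -8.3747°,  Δλ = -16.8014°
a = sin²(Δφ/2) + cos φ₁ cos φ₂ sin²(Δλ/2) = 0.022941
c = 2·arcsin(√a) = 0.304097 rad = 17.4235°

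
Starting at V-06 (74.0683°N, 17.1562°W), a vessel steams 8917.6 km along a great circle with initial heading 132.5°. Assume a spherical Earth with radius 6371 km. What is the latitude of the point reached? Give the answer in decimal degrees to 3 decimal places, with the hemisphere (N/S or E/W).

1.090°S

δ = d/R = 8917.6/6371 = 1.399717 rad
φ₂ = arcsin(sin φ₁ cos δ + cos φ₁ sin δ cos θ)
   = arcsin(0.96159·0.17025 + 0.27449·0.98540·-0.67559) = -1.09041°
λ₂ = λ₁ + atan2(sin θ sin δ cos φ₁, cos δ − sin φ₁ sin φ₂) = 29.44974°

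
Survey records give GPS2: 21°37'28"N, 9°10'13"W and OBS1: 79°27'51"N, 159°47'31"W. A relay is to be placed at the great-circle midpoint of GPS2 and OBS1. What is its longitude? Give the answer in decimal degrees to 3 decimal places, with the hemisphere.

15.813°W

GPS2: φ = +21.62444°, λ = -9.17028°
OBS1: φ = +79.46417°, λ = -159.79194°
Bx = cos φ₂ cos Δλ = -0.159336,  By = cos φ₂ sin Δλ = -0.089702
φₘ = atan2(sin φ₁ + sin φ₂, √((cos φ₁ + Bx)² + By²)) = 60.15581°
λₘ = λ₁ + atan2(By, cos φ₁ + Bx) = -15.81262°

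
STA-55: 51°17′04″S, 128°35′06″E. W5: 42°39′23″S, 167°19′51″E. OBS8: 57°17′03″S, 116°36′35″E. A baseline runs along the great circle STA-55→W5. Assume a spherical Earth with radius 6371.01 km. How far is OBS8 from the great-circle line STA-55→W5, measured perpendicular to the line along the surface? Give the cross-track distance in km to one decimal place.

STA-55: φ = -51.28444°, λ = +128.58500°
W5: φ = -42.65639°, λ = +167.33083°
OBS8: φ = -57.28417°, λ = +116.60972°
δ₁₃ = central angle STA-55→OBS8 = 0.160386 rad  (haversine)
θ₁₃ = bearing STA-55→OBS8 = 224.605°,  θ₁₂ = bearing STA-55→W5 = 87.048°
dₓₜ = R·arcsin(sin δ₁₃ · sin(θ₁₃ − θ₁₂)) = 6371.01·arcsin(0.15970·sin(137.557°)) = 687.970 km
|dₓₜ| = 687.970 km

688.0 km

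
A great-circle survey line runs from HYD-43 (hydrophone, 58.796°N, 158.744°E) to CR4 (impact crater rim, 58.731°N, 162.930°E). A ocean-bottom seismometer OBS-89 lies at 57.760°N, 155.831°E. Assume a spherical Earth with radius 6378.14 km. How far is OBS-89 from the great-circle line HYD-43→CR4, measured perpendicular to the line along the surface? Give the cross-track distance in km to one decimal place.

δ₁₃ = central angle HYD-43→OBS-89 = 0.032269 rad  (haversine)
θ₁₃ = bearing HYD-43→OBS-89 = 237.171°,  θ₁₂ = bearing HYD-43→CR4 = 89.925°
dₓₜ = R·arcsin(sin δ₁₃ · sin(θ₁₃ − θ₁₂)) = 6378.14·arcsin(0.03226·sin(147.246°)) = 111.338 km
|dₓₜ| = 111.338 km

111.3 km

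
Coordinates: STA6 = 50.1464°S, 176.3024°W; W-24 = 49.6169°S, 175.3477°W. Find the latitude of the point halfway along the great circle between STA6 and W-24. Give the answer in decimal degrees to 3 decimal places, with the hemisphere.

49.883°S

Bx = cos φ₂ cos Δλ = 0.647805,  By = cos φ₂ sin Δλ = 0.010795
φₘ = atan2(sin φ₁ + sin φ₂, √((cos φ₁ + Bx)² + By²)) = -49.88263°
λₘ = λ₁ + atan2(By, cos φ₁ + Bx) = -175.82243°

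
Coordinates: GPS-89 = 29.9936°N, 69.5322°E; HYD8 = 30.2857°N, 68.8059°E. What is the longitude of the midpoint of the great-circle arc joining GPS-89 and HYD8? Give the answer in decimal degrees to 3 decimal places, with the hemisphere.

69.170°E

Bx = cos φ₂ cos Δλ = 0.863452,  By = cos φ₂ sin Δλ = -0.010946
φₘ = atan2(sin φ₁ + sin φ₂, √((cos φ₁ + Bx)² + By²)) = 30.14015°
λₘ = λ₁ + atan2(By, cos φ₁ + Bx) = 69.16959°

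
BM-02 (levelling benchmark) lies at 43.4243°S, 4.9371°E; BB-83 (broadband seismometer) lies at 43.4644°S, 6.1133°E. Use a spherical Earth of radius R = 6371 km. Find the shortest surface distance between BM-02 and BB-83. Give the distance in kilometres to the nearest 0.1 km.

95.1 km

Δφ = -0.0401°,  Δλ = 1.1762°
a = sin²(Δφ/2) + cos φ₁ cos φ₂ sin²(Δλ/2) = 0.000056
c = 2·arcsin(√a) = 0.014921 rad = 0.8549°
d = R·c = 6371 × 0.014921 = 95.1 km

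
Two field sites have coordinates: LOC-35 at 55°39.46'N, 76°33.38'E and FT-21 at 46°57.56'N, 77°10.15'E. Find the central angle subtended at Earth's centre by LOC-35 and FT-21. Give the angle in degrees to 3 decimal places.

8.707°

LOC-35: φ = +55.65767°, λ = +76.55633°
FT-21: φ = +46.95933°, λ = +77.16917°
Δφ = -8.6983°,  Δλ = 0.6128°
a = sin²(Δφ/2) + cos φ₁ cos φ₂ sin²(Δλ/2) = 0.005762
c = 2·arcsin(√a) = 0.151960 rad = 8.7067°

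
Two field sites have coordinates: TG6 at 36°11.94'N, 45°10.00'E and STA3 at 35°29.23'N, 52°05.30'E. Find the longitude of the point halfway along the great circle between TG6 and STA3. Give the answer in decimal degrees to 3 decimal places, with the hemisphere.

48.643°E

TG6: φ = +36.19900°, λ = +45.16667°
STA3: φ = +35.48717°, λ = +52.08833°
Bx = cos φ₂ cos Δλ = 0.808311,  By = cos φ₂ sin Δλ = 0.098127
φₘ = atan2(sin φ₁ + sin φ₂, √((cos φ₁ + Bx)² + By²)) = 35.89274°
λₘ = λ₁ + atan2(By, cos φ₁ + Bx) = 48.64305°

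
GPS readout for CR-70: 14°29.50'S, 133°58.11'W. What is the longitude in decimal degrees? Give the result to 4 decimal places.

133.9685°W

133° + 58.11′/60 = 133 + 0.96850 = 133.9685°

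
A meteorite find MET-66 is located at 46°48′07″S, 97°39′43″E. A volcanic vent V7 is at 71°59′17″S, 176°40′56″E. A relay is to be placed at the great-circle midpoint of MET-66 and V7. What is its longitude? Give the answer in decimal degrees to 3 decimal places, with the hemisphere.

119.873°E

MET-66: φ = -46.80194°, λ = +97.66194°
V7: φ = -71.98806°, λ = +176.68222°
Bx = cos φ₂ cos Δλ = 0.058894,  By = cos φ₂ sin Δλ = 0.303555
φₘ = atan2(sin φ₁ + sin φ₂, √((cos φ₁ + Bx)² + By²)) = -64.45303°
λₘ = λ₁ + atan2(By, cos φ₁ + Bx) = 119.87334°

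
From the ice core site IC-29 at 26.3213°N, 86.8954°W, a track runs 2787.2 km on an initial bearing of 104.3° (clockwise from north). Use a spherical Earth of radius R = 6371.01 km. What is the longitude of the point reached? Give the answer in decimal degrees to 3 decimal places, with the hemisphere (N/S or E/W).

δ = d/R = 2787.2/6371.01 = 0.437482 rad
φ₂ = arcsin(sin φ₁ cos δ + cos φ₁ sin δ cos θ)
   = arcsin(0.44340·0.90582 + 0.89632·0.42366·-0.24700) = 17.92977°
λ₂ = λ₁ + atan2(sin θ sin δ cos φ₁, cos δ − sin φ₁ sin φ₂) = -61.33335°

61.333°W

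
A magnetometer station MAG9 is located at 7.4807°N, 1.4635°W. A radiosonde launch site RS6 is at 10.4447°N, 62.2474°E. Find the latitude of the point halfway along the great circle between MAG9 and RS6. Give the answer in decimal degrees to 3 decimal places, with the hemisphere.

10.519°N

Bx = cos φ₂ cos Δλ = 0.435562,  By = cos φ₂ sin Δλ = 0.881715
φₘ = atan2(sin φ₁ + sin φ₂, √((cos φ₁ + Bx)² + By²)) = 10.51910°
λₘ = λ₁ + atan2(By, cos φ₁ + Bx) = 30.24668°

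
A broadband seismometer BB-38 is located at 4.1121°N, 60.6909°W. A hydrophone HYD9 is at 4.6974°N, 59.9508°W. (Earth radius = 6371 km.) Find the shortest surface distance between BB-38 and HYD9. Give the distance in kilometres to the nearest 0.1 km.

104.7 km

Δφ = 0.5853°,  Δλ = 0.7401°
a = sin²(Δφ/2) + cos φ₁ cos φ₂ sin²(Δλ/2) = 0.000068
c = 2·arcsin(√a) = 0.016438 rad = 0.9419°
d = R·c = 6371 × 0.016438 = 104.7 km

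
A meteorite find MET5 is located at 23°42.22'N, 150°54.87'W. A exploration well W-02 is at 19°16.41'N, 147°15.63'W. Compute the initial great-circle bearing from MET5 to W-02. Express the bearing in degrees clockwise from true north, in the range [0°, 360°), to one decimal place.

141.8°

MET5: φ = +23.70367°, λ = -150.91450°
W-02: φ = +19.27350°, λ = -147.26050°
Δλ = 3.6540°
y = sin Δλ · cos φ₂ = 0.060159
x = cos φ₁ sin φ₂ − sin φ₁ cos φ₂ cos Δλ = -0.076473
θ = atan2(y, x) = 141.8087° → 141.8087° (mod 360°)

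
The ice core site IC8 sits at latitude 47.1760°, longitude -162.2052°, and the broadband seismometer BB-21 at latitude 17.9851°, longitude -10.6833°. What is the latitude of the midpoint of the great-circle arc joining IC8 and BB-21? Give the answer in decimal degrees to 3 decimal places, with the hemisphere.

65.285°N

Bx = cos φ₂ cos Δλ = -0.836049,  By = cos φ₂ sin Δλ = 0.453524
φₘ = atan2(sin φ₁ + sin φ₂, √((cos φ₁ + Bx)² + By²)) = 65.28475°
λₘ = λ₁ + atan2(By, cos φ₁ + Bx) = -53.18946°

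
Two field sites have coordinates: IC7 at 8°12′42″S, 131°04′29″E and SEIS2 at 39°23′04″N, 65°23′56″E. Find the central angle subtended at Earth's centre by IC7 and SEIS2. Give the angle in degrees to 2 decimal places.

77.03°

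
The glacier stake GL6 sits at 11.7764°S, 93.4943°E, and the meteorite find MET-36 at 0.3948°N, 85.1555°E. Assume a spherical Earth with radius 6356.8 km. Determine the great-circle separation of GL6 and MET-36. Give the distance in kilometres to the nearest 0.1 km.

Δφ = 12.1712°,  Δλ = -8.3388°
a = sin²(Δφ/2) + cos φ₁ cos φ₂ sin²(Δλ/2) = 0.016414
c = 2·arcsin(√a) = 0.256938 rad = 14.7215°
d = R·c = 6356.8 × 0.256938 = 1633.3 km

1633.3 km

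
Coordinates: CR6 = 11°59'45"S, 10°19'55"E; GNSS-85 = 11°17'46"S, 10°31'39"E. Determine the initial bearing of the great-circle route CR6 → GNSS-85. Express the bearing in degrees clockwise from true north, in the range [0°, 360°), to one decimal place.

15.3°

CR6: φ = -11.99583°, λ = +10.33194°
GNSS-85: φ = -11.29611°, λ = +10.52750°
Δλ = 0.1956°
y = sin Δλ · cos φ₂ = 0.003347
x = cos φ₁ sin φ₂ − sin φ₁ cos φ₂ cos Δλ = 0.012211
θ = atan2(y, x) = 15.3280° → 15.3280° (mod 360°)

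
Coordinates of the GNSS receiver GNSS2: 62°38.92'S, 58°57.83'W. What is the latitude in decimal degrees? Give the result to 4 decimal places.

62.6487°S

62° + 38.92′/60 = 62 + 0.64867 = 62.6487°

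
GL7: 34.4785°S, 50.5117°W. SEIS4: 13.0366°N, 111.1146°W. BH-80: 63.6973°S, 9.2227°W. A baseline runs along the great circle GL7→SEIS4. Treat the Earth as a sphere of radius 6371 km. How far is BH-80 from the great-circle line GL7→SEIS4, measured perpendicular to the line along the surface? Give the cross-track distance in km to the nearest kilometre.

δ₁₃ = central angle GL7→BH-80 = 0.673007 rad  (haversine)
θ₁₃ = bearing GL7→BH-80 = 152.026°,  θ₁₂ = bearing GL7→SEIS4 = 298.281°
dₓₜ = R·arcsin(sin δ₁₃ · sin(θ₁₃ − θ₁₂)) = 6371·arcsin(0.62334·sin(-146.255°)) = -2252.682 km
|dₓₜ| = 2252.682 km

2253 km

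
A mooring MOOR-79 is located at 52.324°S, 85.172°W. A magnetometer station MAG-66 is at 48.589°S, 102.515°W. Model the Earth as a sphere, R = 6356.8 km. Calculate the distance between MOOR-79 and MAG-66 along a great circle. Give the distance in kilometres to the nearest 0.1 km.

Δφ = 3.7350°,  Δλ = -17.3430°
a = sin²(Δφ/2) + cos φ₁ cos φ₂ sin²(Δλ/2) = 0.010252
c = 2·arcsin(√a) = 0.202850 rad = 11.6224°
d = R·c = 6356.8 × 0.202850 = 1289.5 km

1289.5 km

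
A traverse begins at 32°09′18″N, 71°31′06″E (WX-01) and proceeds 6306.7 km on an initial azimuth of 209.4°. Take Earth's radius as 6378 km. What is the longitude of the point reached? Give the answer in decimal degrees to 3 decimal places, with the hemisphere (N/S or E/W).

45.834°E

WX-01: φ = +32.15500°, λ = +71.51833°
δ = d/R = 6306.7/6378 = 0.988821 rad
φ₂ = arcsin(sin φ₁ cos δ + cos φ₁ sin δ cos θ)
   = arcsin(0.53221·0.54968 + 0.84661·0.83538·-0.87121) = -18.88166°
λ₂ = λ₁ + atan2(sin θ sin δ cos φ₁, cos δ − sin φ₁ sin φ₂) = 45.83399°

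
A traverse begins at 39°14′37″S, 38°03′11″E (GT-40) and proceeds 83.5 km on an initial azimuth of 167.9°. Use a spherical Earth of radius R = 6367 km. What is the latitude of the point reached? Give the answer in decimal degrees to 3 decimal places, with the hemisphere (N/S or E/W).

GT-40: φ = -39.24361°, λ = +38.05306°
δ = d/R = 83.5/6367 = 0.013114 rad
φ₂ = arcsin(sin φ₁ cos δ + cos φ₁ sin δ cos θ)
   = arcsin(-0.63262·0.99991 + 0.77446·0.01311·-0.97778) = -39.97814°
λ₂ = λ₁ + atan2(sin θ sin δ cos φ₁, cos δ − sin φ₁ sin φ₂) = 38.25860°

39.978°S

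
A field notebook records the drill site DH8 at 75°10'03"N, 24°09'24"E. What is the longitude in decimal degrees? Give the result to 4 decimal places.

24° + 9′/60 + 24″/3600 = 24 + 0.15000 + 0.00667 = 24.1567°

24.1567°E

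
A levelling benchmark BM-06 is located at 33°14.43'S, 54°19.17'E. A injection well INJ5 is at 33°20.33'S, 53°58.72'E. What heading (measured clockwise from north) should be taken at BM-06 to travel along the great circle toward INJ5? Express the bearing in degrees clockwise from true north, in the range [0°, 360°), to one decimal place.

250.9°

BM-06: φ = -33.24050°, λ = +54.31950°
INJ5: φ = -33.33883°, λ = +53.97867°
Δλ = -0.3408°
y = sin Δλ · cos φ₂ = -0.004970
x = cos φ₁ sin φ₂ − sin φ₁ cos φ₂ cos Δλ = -0.001724
θ = atan2(y, x) = -109.1353° → 250.8647° (mod 360°)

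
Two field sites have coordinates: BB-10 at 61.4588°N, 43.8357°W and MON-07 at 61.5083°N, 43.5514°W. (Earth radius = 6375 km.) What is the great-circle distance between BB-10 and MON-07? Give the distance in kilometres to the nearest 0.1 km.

Δφ = 0.0495°,  Δλ = 0.2843°
a = sin²(Δφ/2) + cos φ₁ cos φ₂ sin²(Δλ/2) = 0.000002
c = 2·arcsin(√a) = 0.002522 rad = 0.1445°
d = R·c = 6375 × 0.002522 = 16.1 km

16.1 km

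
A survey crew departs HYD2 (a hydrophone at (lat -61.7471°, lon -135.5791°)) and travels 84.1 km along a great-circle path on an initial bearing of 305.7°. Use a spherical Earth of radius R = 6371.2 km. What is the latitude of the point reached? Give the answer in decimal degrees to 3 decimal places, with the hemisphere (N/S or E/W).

61.300°S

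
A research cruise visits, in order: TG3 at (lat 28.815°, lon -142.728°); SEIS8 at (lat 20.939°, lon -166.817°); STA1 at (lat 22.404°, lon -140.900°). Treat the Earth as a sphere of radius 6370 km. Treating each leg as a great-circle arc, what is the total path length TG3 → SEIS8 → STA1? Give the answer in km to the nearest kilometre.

TG3→SEIS8: c = 0.404494 rad, d = 2576.63 km
SEIS8→STA1: c = 0.420628 rad, d = 2679.40 km
Total = 2576.63 + 2679.40 = 5256.03 km

5256 km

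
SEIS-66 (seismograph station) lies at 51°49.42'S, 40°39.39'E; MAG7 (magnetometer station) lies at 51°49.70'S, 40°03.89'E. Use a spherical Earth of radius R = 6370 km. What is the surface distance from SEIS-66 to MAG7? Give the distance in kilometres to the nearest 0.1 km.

40.7 km

SEIS-66: φ = -51.82367°, λ = +40.65650°
MAG7: φ = -51.82833°, λ = +40.06483°
Δφ = -0.0047°,  Δλ = -0.5917°
a = sin²(Δφ/2) + cos φ₁ cos φ₂ sin²(Δλ/2) = 0.000010
c = 2·arcsin(√a) = 0.006383 rad = 0.3657°
d = R·c = 6370 × 0.006383 = 40.7 km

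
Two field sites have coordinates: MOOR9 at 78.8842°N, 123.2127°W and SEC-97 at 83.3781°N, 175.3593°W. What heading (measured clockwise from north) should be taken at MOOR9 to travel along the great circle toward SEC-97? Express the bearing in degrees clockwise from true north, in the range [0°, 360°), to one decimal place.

Δλ = -52.1466°
y = sin Δλ · cos φ₂ = -0.091052
x = cos φ₁ sin φ₂ − sin φ₁ cos φ₂ cos Δλ = 0.122071
θ = atan2(y, x) = -36.7192° → 323.2808° (mod 360°)

323.3°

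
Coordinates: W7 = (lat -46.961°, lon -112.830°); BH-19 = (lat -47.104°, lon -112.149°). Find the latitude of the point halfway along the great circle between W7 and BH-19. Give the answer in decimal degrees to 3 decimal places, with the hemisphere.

47.033°S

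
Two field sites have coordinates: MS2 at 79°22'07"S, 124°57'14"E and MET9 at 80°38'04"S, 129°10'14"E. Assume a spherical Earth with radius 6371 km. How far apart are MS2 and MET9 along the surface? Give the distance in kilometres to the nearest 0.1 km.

162.5 km

MS2: φ = -79.36861°, λ = +124.95389°
MET9: φ = -80.63444°, λ = +129.17056°
Δφ = -1.2658°,  Δλ = 4.2167°
a = sin²(Δφ/2) + cos φ₁ cos φ₂ sin²(Δλ/2) = 0.000163
c = 2·arcsin(√a) = 0.025508 rad = 1.4615°
d = R·c = 6371 × 0.025508 = 162.5 km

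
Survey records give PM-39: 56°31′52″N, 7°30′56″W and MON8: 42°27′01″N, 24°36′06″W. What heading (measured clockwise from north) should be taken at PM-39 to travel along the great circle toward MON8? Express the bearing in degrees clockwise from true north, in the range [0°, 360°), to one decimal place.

225.1°

PM-39: φ = +56.53111°, λ = -7.51556°
MON8: φ = +42.45028°, λ = -24.60167°
Δλ = -17.0861°
y = sin Δλ · cos φ₂ = -0.216791
x = cos φ₁ sin φ₂ − sin φ₁ cos φ₂ cos Δλ = -0.216124
θ = atan2(y, x) = -134.9118° → 225.0882° (mod 360°)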